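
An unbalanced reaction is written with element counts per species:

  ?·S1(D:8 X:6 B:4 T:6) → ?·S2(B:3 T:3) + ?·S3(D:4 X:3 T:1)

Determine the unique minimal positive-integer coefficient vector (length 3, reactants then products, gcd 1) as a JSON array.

D: 3·8 = 24 | 4·0+6·4 = 24
X: 3·6 = 18 | 4·0+6·3 = 18
B: 3·4 = 12 | 4·3+6·0 = 12
T: 3·6 = 18 | 4·3+6·1 = 18
gcd(3,4,6) = 1

Coefficients: [3, 4, 6]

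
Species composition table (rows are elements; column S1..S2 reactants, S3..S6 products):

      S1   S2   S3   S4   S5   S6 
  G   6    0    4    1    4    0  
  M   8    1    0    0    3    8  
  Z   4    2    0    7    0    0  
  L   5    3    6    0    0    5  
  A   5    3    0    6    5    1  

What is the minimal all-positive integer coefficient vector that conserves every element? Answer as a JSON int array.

G: 4·6+6·0 = 24 | 3·4+4·1+2·4+4·0 = 24
M: 4·8+6·1 = 38 | 3·0+4·0+2·3+4·8 = 38
Z: 4·4+6·2 = 28 | 3·0+4·7+2·0+4·0 = 28
L: 4·5+6·3 = 38 | 3·6+4·0+2·0+4·5 = 38
A: 4·5+6·3 = 38 | 3·0+4·6+2·5+4·1 = 38
gcd(4,6,3,4,2,4) = 1

Coefficients: [4, 6, 3, 4, 2, 4]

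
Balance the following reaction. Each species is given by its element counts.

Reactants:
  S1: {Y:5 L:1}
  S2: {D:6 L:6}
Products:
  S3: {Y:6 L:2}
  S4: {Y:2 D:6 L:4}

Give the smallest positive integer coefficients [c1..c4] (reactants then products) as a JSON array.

Coefficients: [4, 1, 3, 1]

Y: 4·5+1·0 = 20 | 3·6+1·2 = 20
D: 4·0+1·6 = 6 | 3·0+1·6 = 6
L: 4·1+1·6 = 10 | 3·2+1·4 = 10
gcd(4,1,3,1) = 1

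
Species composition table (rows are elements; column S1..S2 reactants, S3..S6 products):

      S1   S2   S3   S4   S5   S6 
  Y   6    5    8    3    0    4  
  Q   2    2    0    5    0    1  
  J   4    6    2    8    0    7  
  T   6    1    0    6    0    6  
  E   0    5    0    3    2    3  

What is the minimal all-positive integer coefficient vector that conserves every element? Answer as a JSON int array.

Coefficients: [5, 6, 5, 4, 6, 2]

Y: 5·6+6·5 = 60 | 5·8+4·3+6·0+2·4 = 60
Q: 5·2+6·2 = 22 | 5·0+4·5+6·0+2·1 = 22
J: 5·4+6·6 = 56 | 5·2+4·8+6·0+2·7 = 56
T: 5·6+6·1 = 36 | 5·0+4·6+6·0+2·6 = 36
E: 5·0+6·5 = 30 | 5·0+4·3+6·2+2·3 = 30
gcd(5,6,5,4,6,2) = 1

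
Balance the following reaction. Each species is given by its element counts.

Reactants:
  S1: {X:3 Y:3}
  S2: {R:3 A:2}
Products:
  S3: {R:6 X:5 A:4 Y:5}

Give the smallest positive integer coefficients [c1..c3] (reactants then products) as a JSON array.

Coefficients: [5, 6, 3]

R: 5·0+6·3 = 18 | 3·6 = 18
X: 5·3+6·0 = 15 | 3·5 = 15
A: 5·0+6·2 = 12 | 3·4 = 12
Y: 5·3+6·0 = 15 | 3·5 = 15
gcd(5,6,3) = 1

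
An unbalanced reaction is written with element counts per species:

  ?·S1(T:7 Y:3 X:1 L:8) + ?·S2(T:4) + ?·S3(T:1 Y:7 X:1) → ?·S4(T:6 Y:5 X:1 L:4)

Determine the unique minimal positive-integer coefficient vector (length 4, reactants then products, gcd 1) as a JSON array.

T: 1·7+1·4+1·1 = 12 | 2·6 = 12
Y: 1·3+1·0+1·7 = 10 | 2·5 = 10
X: 1·1+1·0+1·1 = 2 | 2·1 = 2
L: 1·8+1·0+1·0 = 8 | 2·4 = 8
gcd(1,1,1,2) = 1

Coefficients: [1, 1, 1, 2]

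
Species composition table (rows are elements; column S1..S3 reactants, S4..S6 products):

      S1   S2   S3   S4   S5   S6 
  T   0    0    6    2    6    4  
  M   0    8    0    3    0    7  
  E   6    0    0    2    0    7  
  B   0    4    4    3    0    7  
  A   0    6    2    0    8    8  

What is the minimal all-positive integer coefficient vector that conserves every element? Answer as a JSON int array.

T: 6·0+5·0+5·6 = 30 | 4·2+1·6+4·4 = 30
M: 6·0+5·8+5·0 = 40 | 4·3+1·0+4·7 = 40
E: 6·6+5·0+5·0 = 36 | 4·2+1·0+4·7 = 36
B: 6·0+5·4+5·4 = 40 | 4·3+1·0+4·7 = 40
A: 6·0+5·6+5·2 = 40 | 4·0+1·8+4·8 = 40
gcd(6,5,5,4,1,4) = 1

Coefficients: [6, 5, 5, 4, 1, 4]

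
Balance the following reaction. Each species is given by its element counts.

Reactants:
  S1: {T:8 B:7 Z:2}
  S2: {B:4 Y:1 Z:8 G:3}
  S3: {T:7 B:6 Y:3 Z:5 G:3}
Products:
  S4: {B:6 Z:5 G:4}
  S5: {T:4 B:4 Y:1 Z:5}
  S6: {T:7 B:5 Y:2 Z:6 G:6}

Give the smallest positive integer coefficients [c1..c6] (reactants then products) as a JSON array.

T: 3·8+5·0+1·7 = 31 | 3·0+6·4+1·7 = 31
B: 3·7+5·4+1·6 = 47 | 3·6+6·4+1·5 = 47
Y: 3·0+5·1+1·3 = 8 | 3·0+6·1+1·2 = 8
Z: 3·2+5·8+1·5 = 51 | 3·5+6·5+1·6 = 51
G: 3·0+5·3+1·3 = 18 | 3·4+6·0+1·6 = 18
gcd(3,5,1,3,6,1) = 1

Coefficients: [3, 5, 1, 3, 6, 1]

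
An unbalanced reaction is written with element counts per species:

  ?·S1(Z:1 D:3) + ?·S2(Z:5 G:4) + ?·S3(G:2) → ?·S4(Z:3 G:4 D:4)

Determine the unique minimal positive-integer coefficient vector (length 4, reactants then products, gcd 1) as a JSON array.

Coefficients: [4, 1, 4, 3]

Z: 4·1+1·5+4·0 = 9 | 3·3 = 9
G: 4·0+1·4+4·2 = 12 | 3·4 = 12
D: 4·3+1·0+4·0 = 12 | 3·4 = 12
gcd(4,1,4,3) = 1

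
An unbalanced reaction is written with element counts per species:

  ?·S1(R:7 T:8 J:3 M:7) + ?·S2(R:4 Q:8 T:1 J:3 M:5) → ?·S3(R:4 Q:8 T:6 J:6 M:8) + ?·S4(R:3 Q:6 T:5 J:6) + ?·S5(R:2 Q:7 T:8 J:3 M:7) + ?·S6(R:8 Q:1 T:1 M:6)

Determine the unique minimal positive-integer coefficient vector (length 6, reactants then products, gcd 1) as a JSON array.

Coefficients: [3, 4, 2, 1, 1, 3]

R: 3·7+4·4 = 37 | 2·4+1·3+1·2+3·8 = 37
Q: 3·0+4·8 = 32 | 2·8+1·6+1·7+3·1 = 32
T: 3·8+4·1 = 28 | 2·6+1·5+1·8+3·1 = 28
J: 3·3+4·3 = 21 | 2·6+1·6+1·3+3·0 = 21
M: 3·7+4·5 = 41 | 2·8+1·0+1·7+3·6 = 41
gcd(3,4,2,1,1,3) = 1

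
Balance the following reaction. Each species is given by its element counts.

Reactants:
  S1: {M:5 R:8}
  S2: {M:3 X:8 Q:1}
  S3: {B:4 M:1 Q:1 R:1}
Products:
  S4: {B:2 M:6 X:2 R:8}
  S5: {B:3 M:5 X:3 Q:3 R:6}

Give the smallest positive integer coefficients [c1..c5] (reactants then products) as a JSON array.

Coefficients: [6, 2, 4, 5, 2]

B: 6·0+2·0+4·4 = 16 | 5·2+2·3 = 16
M: 6·5+2·3+4·1 = 40 | 5·6+2·5 = 40
X: 6·0+2·8+4·0 = 16 | 5·2+2·3 = 16
Q: 6·0+2·1+4·1 = 6 | 5·0+2·3 = 6
R: 6·8+2·0+4·1 = 52 | 5·8+2·6 = 52
gcd(6,2,4,5,2) = 1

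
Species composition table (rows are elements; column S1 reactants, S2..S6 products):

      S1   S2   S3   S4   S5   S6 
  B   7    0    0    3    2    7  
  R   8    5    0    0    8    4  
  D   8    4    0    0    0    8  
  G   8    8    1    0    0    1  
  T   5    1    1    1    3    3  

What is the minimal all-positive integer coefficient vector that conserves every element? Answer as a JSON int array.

Coefficients: [5, 4, 5, 4, 1, 3]

B: 5·7 = 35 | 4·0+5·0+4·3+1·2+3·7 = 35
R: 5·8 = 40 | 4·5+5·0+4·0+1·8+3·4 = 40
D: 5·8 = 40 | 4·4+5·0+4·0+1·0+3·8 = 40
G: 5·8 = 40 | 4·8+5·1+4·0+1·0+3·1 = 40
T: 5·5 = 25 | 4·1+5·1+4·1+1·3+3·3 = 25
gcd(5,4,5,4,1,3) = 1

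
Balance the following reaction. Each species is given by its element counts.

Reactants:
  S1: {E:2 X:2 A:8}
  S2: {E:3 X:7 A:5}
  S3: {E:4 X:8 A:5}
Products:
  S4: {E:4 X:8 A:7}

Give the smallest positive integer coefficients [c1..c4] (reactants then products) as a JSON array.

Coefficients: [1, 2, 2, 4]

E: 1·2+2·3+2·4 = 16 | 4·4 = 16
X: 1·2+2·7+2·8 = 32 | 4·8 = 32
A: 1·8+2·5+2·5 = 28 | 4·7 = 28
gcd(1,2,2,4) = 1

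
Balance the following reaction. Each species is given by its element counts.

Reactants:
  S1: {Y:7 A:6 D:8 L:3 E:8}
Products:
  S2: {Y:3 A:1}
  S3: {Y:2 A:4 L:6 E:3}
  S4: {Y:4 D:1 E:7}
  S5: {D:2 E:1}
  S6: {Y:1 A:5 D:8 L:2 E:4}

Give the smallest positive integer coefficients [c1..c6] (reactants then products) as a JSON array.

Coefficients: [4, 5, 1, 2, 3, 3]

Y: 4·7 = 28 | 5·3+1·2+2·4+3·0+3·1 = 28
A: 4·6 = 24 | 5·1+1·4+2·0+3·0+3·5 = 24
D: 4·8 = 32 | 5·0+1·0+2·1+3·2+3·8 = 32
L: 4·3 = 12 | 5·0+1·6+2·0+3·0+3·2 = 12
E: 4·8 = 32 | 5·0+1·3+2·7+3·1+3·4 = 32
gcd(4,5,1,2,3,3) = 1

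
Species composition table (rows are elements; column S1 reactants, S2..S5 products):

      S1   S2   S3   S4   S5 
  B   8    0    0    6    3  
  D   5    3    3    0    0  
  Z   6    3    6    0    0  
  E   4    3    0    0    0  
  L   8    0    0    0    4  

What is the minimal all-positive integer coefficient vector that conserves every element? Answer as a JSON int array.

Coefficients: [3, 4, 1, 1, 6]

B: 3·8 = 24 | 4·0+1·0+1·6+6·3 = 24
D: 3·5 = 15 | 4·3+1·3+1·0+6·0 = 15
Z: 3·6 = 18 | 4·3+1·6+1·0+6·0 = 18
E: 3·4 = 12 | 4·3+1·0+1·0+6·0 = 12
L: 3·8 = 24 | 4·0+1·0+1·0+6·4 = 24
gcd(3,4,1,1,6) = 1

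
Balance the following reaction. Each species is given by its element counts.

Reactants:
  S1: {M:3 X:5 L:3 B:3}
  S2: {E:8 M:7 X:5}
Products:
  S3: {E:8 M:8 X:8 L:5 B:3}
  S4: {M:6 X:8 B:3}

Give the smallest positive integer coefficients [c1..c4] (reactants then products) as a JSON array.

Coefficients: [5, 3, 3, 2]

E: 5·0+3·8 = 24 | 3·8+2·0 = 24
M: 5·3+3·7 = 36 | 3·8+2·6 = 36
X: 5·5+3·5 = 40 | 3·8+2·8 = 40
L: 5·3+3·0 = 15 | 3·5+2·0 = 15
B: 5·3+3·0 = 15 | 3·3+2·3 = 15
gcd(5,3,3,2) = 1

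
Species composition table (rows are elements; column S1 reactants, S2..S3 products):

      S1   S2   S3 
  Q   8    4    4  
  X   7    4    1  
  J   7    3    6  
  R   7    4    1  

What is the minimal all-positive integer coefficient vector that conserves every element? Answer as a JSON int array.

Q: 3·8 = 24 | 5·4+1·4 = 24
X: 3·7 = 21 | 5·4+1·1 = 21
J: 3·7 = 21 | 5·3+1·6 = 21
R: 3·7 = 21 | 5·4+1·1 = 21
gcd(3,5,1) = 1

Coefficients: [3, 5, 1]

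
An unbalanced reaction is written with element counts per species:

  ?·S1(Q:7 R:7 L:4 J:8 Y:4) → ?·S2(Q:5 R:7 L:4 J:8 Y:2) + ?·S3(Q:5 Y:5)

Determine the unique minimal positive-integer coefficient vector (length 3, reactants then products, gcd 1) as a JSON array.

Q: 5·7 = 35 | 5·5+2·5 = 35
R: 5·7 = 35 | 5·7+2·0 = 35
L: 5·4 = 20 | 5·4+2·0 = 20
J: 5·8 = 40 | 5·8+2·0 = 40
Y: 5·4 = 20 | 5·2+2·5 = 20
gcd(5,5,2) = 1

Coefficients: [5, 5, 2]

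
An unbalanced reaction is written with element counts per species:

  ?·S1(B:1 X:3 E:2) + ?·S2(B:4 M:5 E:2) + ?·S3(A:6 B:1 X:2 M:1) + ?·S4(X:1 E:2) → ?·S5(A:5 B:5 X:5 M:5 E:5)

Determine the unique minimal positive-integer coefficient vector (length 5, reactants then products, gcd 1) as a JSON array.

Coefficients: [5, 5, 5, 5, 6]

A: 5·0+5·0+5·6+5·0 = 30 | 6·5 = 30
B: 5·1+5·4+5·1+5·0 = 30 | 6·5 = 30
X: 5·3+5·0+5·2+5·1 = 30 | 6·5 = 30
M: 5·0+5·5+5·1+5·0 = 30 | 6·5 = 30
E: 5·2+5·2+5·0+5·2 = 30 | 6·5 = 30
gcd(5,5,5,5,6) = 1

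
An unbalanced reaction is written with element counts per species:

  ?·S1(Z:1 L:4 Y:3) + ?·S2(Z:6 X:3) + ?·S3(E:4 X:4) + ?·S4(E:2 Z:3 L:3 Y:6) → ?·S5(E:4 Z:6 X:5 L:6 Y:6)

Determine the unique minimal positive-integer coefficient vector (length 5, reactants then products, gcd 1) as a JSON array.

Coefficients: [6, 3, 4, 2, 5]

E: 6·0+3·0+4·4+2·2 = 20 | 5·4 = 20
Z: 6·1+3·6+4·0+2·3 = 30 | 5·6 = 30
X: 6·0+3·3+4·4+2·0 = 25 | 5·5 = 25
L: 6·4+3·0+4·0+2·3 = 30 | 5·6 = 30
Y: 6·3+3·0+4·0+2·6 = 30 | 5·6 = 30
gcd(6,3,4,2,5) = 1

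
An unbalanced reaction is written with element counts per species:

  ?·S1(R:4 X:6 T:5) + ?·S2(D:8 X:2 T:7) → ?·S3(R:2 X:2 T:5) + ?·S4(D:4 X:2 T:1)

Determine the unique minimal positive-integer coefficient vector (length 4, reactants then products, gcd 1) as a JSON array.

D: 1·0+1·8 = 8 | 2·0+2·4 = 8
R: 1·4+1·0 = 4 | 2·2+2·0 = 4
X: 1·6+1·2 = 8 | 2·2+2·2 = 8
T: 1·5+1·7 = 12 | 2·5+2·1 = 12
gcd(1,1,2,2) = 1

Coefficients: [1, 1, 2, 2]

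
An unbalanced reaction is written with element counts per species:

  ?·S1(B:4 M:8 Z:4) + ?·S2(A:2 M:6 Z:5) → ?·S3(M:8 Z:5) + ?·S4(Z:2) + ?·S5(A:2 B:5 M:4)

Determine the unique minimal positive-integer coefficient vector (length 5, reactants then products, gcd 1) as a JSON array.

A: 5·0+4·2 = 8 | 6·0+5·0+4·2 = 8
B: 5·4+4·0 = 20 | 6·0+5·0+4·5 = 20
M: 5·8+4·6 = 64 | 6·8+5·0+4·4 = 64
Z: 5·4+4·5 = 40 | 6·5+5·2+4·0 = 40
gcd(5,4,6,5,4) = 1

Coefficients: [5, 4, 6, 5, 4]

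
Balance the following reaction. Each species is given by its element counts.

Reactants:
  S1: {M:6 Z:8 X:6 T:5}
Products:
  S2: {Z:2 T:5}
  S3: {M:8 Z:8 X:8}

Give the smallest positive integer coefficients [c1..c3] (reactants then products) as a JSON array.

M: 4·6 = 24 | 4·0+3·8 = 24
Z: 4·8 = 32 | 4·2+3·8 = 32
X: 4·6 = 24 | 4·0+3·8 = 24
T: 4·5 = 20 | 4·5+3·0 = 20
gcd(4,4,3) = 1

Coefficients: [4, 4, 3]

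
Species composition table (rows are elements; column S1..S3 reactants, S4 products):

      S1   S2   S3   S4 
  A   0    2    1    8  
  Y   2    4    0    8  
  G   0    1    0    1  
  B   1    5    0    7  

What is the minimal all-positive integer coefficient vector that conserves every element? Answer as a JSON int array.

A: 2·0+1·2+6·1 = 8 | 1·8 = 8
Y: 2·2+1·4+6·0 = 8 | 1·8 = 8
G: 2·0+1·1+6·0 = 1 | 1·1 = 1
B: 2·1+1·5+6·0 = 7 | 1·7 = 7
gcd(2,1,6,1) = 1

Coefficients: [2, 1, 6, 1]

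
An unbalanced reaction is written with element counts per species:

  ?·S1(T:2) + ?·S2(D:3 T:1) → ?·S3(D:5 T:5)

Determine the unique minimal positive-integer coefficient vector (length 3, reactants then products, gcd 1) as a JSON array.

Coefficients: [5, 5, 3]

D: 5·0+5·3 = 15 | 3·5 = 15
T: 5·2+5·1 = 15 | 3·5 = 15
gcd(5,5,3) = 1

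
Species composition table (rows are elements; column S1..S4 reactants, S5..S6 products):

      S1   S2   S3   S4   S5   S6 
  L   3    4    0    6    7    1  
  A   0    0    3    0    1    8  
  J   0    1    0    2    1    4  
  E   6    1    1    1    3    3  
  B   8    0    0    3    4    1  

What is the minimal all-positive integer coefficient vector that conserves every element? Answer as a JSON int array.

L: 1·3+2·4+4·0+3·6 = 29 | 4·7+1·1 = 29
A: 1·0+2·0+4·3+3·0 = 12 | 4·1+1·8 = 12
J: 1·0+2·1+4·0+3·2 = 8 | 4·1+1·4 = 8
E: 1·6+2·1+4·1+3·1 = 15 | 4·3+1·3 = 15
B: 1·8+2·0+4·0+3·3 = 17 | 4·4+1·1 = 17
gcd(1,2,4,3,4,1) = 1

Coefficients: [1, 2, 4, 3, 4, 1]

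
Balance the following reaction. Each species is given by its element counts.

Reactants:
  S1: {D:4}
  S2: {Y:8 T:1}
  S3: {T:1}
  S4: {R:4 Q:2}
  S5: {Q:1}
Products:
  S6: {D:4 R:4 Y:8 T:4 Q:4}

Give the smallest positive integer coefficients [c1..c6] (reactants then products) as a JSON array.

D: 1·4+1·0+3·0+1·0+2·0 = 4 | 1·4 = 4
R: 1·0+1·0+3·0+1·4+2·0 = 4 | 1·4 = 4
Y: 1·0+1·8+3·0+1·0+2·0 = 8 | 1·8 = 8
T: 1·0+1·1+3·1+1·0+2·0 = 4 | 1·4 = 4
Q: 1·0+1·0+3·0+1·2+2·1 = 4 | 1·4 = 4
gcd(1,1,3,1,2,1) = 1

Coefficients: [1, 1, 3, 1, 2, 1]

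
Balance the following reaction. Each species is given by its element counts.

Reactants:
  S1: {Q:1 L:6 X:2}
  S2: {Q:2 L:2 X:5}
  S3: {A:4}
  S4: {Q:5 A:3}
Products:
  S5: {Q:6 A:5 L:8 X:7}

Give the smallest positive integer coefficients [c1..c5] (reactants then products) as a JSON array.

Coefficients: [5, 5, 4, 3, 5]

Q: 5·1+5·2+4·0+3·5 = 30 | 5·6 = 30
A: 5·0+5·0+4·4+3·3 = 25 | 5·5 = 25
L: 5·6+5·2+4·0+3·0 = 40 | 5·8 = 40
X: 5·2+5·5+4·0+3·0 = 35 | 5·7 = 35
gcd(5,5,4,3,5) = 1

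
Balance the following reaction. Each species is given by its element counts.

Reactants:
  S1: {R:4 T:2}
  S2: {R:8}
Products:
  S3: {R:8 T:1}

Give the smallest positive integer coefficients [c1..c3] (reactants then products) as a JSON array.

Coefficients: [2, 3, 4]

R: 2·4+3·8 = 32 | 4·8 = 32
T: 2·2+3·0 = 4 | 4·1 = 4
gcd(2,3,4) = 1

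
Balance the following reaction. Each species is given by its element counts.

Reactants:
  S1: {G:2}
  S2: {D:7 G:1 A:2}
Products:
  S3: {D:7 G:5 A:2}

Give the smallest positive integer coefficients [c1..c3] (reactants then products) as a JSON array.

D: 2·0+1·7 = 7 | 1·7 = 7
G: 2·2+1·1 = 5 | 1·5 = 5
A: 2·0+1·2 = 2 | 1·2 = 2
gcd(2,1,1) = 1

Coefficients: [2, 1, 1]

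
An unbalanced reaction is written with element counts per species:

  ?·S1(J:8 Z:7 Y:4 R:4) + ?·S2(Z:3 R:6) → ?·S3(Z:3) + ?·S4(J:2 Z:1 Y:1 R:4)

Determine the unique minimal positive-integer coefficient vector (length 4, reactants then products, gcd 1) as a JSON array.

J: 1·8+2·0 = 8 | 3·0+4·2 = 8
Z: 1·7+2·3 = 13 | 3·3+4·1 = 13
Y: 1·4+2·0 = 4 | 3·0+4·1 = 4
R: 1·4+2·6 = 16 | 3·0+4·4 = 16
gcd(1,2,3,4) = 1

Coefficients: [1, 2, 3, 4]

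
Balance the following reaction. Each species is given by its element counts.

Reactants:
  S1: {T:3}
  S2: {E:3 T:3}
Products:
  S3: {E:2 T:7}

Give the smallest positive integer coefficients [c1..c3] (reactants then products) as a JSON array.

Coefficients: [5, 2, 3]

E: 5·0+2·3 = 6 | 3·2 = 6
T: 5·3+2·3 = 21 | 3·7 = 21
gcd(5,2,3) = 1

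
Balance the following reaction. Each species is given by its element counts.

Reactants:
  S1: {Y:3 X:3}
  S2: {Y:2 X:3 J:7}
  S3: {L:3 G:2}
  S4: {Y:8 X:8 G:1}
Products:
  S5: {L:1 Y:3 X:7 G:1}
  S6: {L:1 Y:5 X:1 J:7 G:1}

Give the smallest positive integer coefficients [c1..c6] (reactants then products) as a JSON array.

L: 1·0+4·0+3·3+3·0 = 9 | 5·1+4·1 = 9
Y: 1·3+4·2+3·0+3·8 = 35 | 5·3+4·5 = 35
X: 1·3+4·3+3·0+3·8 = 39 | 5·7+4·1 = 39
J: 1·0+4·7+3·0+3·0 = 28 | 5·0+4·7 = 28
G: 1·0+4·0+3·2+3·1 = 9 | 5·1+4·1 = 9
gcd(1,4,3,3,5,4) = 1

Coefficients: [1, 4, 3, 3, 5, 4]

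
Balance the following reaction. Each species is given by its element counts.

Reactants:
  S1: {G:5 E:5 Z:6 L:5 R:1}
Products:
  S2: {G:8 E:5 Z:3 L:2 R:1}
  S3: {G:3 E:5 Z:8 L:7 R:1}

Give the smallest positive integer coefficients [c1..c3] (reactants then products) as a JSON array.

Coefficients: [5, 2, 3]

G: 5·5 = 25 | 2·8+3·3 = 25
E: 5·5 = 25 | 2·5+3·5 = 25
Z: 5·6 = 30 | 2·3+3·8 = 30
L: 5·5 = 25 | 2·2+3·7 = 25
R: 5·1 = 5 | 2·1+3·1 = 5
gcd(5,2,3) = 1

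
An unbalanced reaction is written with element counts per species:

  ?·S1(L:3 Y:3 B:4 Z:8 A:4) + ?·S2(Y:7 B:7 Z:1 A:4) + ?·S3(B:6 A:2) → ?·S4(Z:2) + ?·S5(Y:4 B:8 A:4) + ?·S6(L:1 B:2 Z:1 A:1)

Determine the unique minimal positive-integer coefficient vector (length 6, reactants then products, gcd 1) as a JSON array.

L: 2·3+2·0+5·0 = 6 | 6·0+5·0+6·1 = 6
Y: 2·3+2·7+5·0 = 20 | 6·0+5·4+6·0 = 20
B: 2·4+2·7+5·6 = 52 | 6·0+5·8+6·2 = 52
Z: 2·8+2·1+5·0 = 18 | 6·2+5·0+6·1 = 18
A: 2·4+2·4+5·2 = 26 | 6·0+5·4+6·1 = 26
gcd(2,2,5,6,5,6) = 1

Coefficients: [2, 2, 5, 6, 5, 6]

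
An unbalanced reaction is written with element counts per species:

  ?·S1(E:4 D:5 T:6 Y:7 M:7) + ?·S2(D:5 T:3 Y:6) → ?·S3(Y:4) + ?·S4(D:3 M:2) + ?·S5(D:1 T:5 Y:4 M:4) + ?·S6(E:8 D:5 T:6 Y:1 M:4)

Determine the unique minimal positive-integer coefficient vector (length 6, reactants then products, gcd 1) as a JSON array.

E: 4·4+1·0 = 16 | 5·0+4·0+3·0+2·8 = 16
D: 4·5+1·5 = 25 | 5·0+4·3+3·1+2·5 = 25
T: 4·6+1·3 = 27 | 5·0+4·0+3·5+2·6 = 27
Y: 4·7+1·6 = 34 | 5·4+4·0+3·4+2·1 = 34
M: 4·7+1·0 = 28 | 5·0+4·2+3·4+2·4 = 28
gcd(4,1,5,4,3,2) = 1

Coefficients: [4, 1, 5, 4, 3, 2]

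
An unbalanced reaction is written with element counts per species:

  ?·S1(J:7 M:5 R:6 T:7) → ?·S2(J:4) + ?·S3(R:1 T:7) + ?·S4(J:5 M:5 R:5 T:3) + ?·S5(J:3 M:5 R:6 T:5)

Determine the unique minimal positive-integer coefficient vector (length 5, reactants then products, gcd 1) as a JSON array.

Coefficients: [5, 4, 2, 2, 3]

J: 5·7 = 35 | 4·4+2·0+2·5+3·3 = 35
M: 5·5 = 25 | 4·0+2·0+2·5+3·5 = 25
R: 5·6 = 30 | 4·0+2·1+2·5+3·6 = 30
T: 5·7 = 35 | 4·0+2·7+2·3+3·5 = 35
gcd(5,4,2,2,3) = 1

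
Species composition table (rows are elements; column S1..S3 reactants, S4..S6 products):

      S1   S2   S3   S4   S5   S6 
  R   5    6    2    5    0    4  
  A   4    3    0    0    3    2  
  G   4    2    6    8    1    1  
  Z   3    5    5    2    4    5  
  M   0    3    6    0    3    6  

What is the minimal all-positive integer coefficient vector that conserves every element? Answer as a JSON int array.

R: 4·5+3·6+6·2 = 50 | 6·5+5·0+5·4 = 50
A: 4·4+3·3+6·0 = 25 | 6·0+5·3+5·2 = 25
G: 4·4+3·2+6·6 = 58 | 6·8+5·1+5·1 = 58
Z: 4·3+3·5+6·5 = 57 | 6·2+5·4+5·5 = 57
M: 4·0+3·3+6·6 = 45 | 6·0+5·3+5·6 = 45
gcd(4,3,6,6,5,5) = 1

Coefficients: [4, 3, 6, 6, 5, 5]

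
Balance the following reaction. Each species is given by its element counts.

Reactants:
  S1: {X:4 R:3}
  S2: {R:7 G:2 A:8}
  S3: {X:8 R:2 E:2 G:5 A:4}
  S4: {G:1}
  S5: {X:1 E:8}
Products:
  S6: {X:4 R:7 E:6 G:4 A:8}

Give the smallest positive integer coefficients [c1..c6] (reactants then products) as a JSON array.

Coefficients: [1, 5, 2, 4, 4, 6]

X: 1·4+5·0+2·8+4·0+4·1 = 24 | 6·4 = 24
R: 1·3+5·7+2·2+4·0+4·0 = 42 | 6·7 = 42
E: 1·0+5·0+2·2+4·0+4·8 = 36 | 6·6 = 36
G: 1·0+5·2+2·5+4·1+4·0 = 24 | 6·4 = 24
A: 1·0+5·8+2·4+4·0+4·0 = 48 | 6·8 = 48
gcd(1,5,2,4,4,6) = 1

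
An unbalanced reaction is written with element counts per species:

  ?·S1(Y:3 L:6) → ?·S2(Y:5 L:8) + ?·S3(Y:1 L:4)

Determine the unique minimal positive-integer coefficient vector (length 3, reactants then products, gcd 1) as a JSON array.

Coefficients: [2, 1, 1]

Y: 2·3 = 6 | 1·5+1·1 = 6
L: 2·6 = 12 | 1·8+1·4 = 12
gcd(2,1,1) = 1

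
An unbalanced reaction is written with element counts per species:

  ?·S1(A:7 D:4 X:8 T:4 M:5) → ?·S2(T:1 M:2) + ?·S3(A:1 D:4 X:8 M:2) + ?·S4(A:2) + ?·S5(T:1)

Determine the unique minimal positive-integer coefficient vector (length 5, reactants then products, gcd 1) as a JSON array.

Coefficients: [2, 3, 2, 6, 5]

A: 2·7 = 14 | 3·0+2·1+6·2+5·0 = 14
D: 2·4 = 8 | 3·0+2·4+6·0+5·0 = 8
X: 2·8 = 16 | 3·0+2·8+6·0+5·0 = 16
T: 2·4 = 8 | 3·1+2·0+6·0+5·1 = 8
M: 2·5 = 10 | 3·2+2·2+6·0+5·0 = 10
gcd(2,3,2,6,5) = 1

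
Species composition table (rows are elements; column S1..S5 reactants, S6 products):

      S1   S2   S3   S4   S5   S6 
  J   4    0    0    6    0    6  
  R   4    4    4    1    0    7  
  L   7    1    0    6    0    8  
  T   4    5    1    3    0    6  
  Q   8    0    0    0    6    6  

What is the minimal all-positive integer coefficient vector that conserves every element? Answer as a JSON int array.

J: 3·4+1·0+4·0+3·6+1·0 = 30 | 5·6 = 30
R: 3·4+1·4+4·4+3·1+1·0 = 35 | 5·7 = 35
L: 3·7+1·1+4·0+3·6+1·0 = 40 | 5·8 = 40
T: 3·4+1·5+4·1+3·3+1·0 = 30 | 5·6 = 30
Q: 3·8+1·0+4·0+3·0+1·6 = 30 | 5·6 = 30
gcd(3,1,4,3,1,5) = 1

Coefficients: [3, 1, 4, 3, 1, 5]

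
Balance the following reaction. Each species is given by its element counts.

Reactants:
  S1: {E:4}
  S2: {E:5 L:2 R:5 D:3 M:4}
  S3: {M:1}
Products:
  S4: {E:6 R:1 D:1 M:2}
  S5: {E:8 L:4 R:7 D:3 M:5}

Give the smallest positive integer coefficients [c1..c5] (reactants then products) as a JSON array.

Coefficients: [4, 2, 3, 3, 1]

E: 4·4+2·5+3·0 = 26 | 3·6+1·8 = 26
L: 4·0+2·2+3·0 = 4 | 3·0+1·4 = 4
R: 4·0+2·5+3·0 = 10 | 3·1+1·7 = 10
D: 4·0+2·3+3·0 = 6 | 3·1+1·3 = 6
M: 4·0+2·4+3·1 = 11 | 3·2+1·5 = 11
gcd(4,2,3,3,1) = 1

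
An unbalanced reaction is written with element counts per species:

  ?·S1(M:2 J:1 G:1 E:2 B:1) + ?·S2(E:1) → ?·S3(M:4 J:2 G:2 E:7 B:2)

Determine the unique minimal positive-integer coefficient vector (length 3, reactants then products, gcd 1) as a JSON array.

Coefficients: [2, 3, 1]

M: 2·2+3·0 = 4 | 1·4 = 4
J: 2·1+3·0 = 2 | 1·2 = 2
G: 2·1+3·0 = 2 | 1·2 = 2
E: 2·2+3·1 = 7 | 1·7 = 7
B: 2·1+3·0 = 2 | 1·2 = 2
gcd(2,3,1) = 1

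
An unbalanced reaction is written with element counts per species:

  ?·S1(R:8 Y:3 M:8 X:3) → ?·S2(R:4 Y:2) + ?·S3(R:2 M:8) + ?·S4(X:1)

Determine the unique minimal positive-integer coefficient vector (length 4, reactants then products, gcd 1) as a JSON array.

R: 2·8 = 16 | 3·4+2·2+6·0 = 16
Y: 2·3 = 6 | 3·2+2·0+6·0 = 6
M: 2·8 = 16 | 3·0+2·8+6·0 = 16
X: 2·3 = 6 | 3·0+2·0+6·1 = 6
gcd(2,3,2,6) = 1

Coefficients: [2, 3, 2, 6]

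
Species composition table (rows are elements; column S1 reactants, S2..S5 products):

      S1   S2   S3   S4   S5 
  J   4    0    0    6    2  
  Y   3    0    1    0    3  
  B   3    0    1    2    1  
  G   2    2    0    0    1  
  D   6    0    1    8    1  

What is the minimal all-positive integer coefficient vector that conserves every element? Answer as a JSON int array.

J: 4·4 = 16 | 3·0+6·0+2·6+2·2 = 16
Y: 4·3 = 12 | 3·0+6·1+2·0+2·3 = 12
B: 4·3 = 12 | 3·0+6·1+2·2+2·1 = 12
G: 4·2 = 8 | 3·2+6·0+2·0+2·1 = 8
D: 4·6 = 24 | 3·0+6·1+2·8+2·1 = 24
gcd(4,3,6,2,2) = 1

Coefficients: [4, 3, 6, 2, 2]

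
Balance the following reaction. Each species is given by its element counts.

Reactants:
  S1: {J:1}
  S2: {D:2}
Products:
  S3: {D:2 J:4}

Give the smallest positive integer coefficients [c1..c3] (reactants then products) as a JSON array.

Coefficients: [4, 1, 1]

D: 4·0+1·2 = 2 | 1·2 = 2
J: 4·1+1·0 = 4 | 1·4 = 4
gcd(4,1,1) = 1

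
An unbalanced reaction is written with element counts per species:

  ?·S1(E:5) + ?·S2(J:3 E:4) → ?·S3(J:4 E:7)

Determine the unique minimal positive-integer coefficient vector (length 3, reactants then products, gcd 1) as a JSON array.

Coefficients: [1, 4, 3]

J: 1·0+4·3 = 12 | 3·4 = 12
E: 1·5+4·4 = 21 | 3·7 = 21
gcd(1,4,3) = 1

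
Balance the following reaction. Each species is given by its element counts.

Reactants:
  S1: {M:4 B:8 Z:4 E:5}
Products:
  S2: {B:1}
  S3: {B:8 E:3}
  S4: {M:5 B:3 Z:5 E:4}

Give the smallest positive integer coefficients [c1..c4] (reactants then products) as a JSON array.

Coefficients: [5, 4, 3, 4]

M: 5·4 = 20 | 4·0+3·0+4·5 = 20
B: 5·8 = 40 | 4·1+3·8+4·3 = 40
Z: 5·4 = 20 | 4·0+3·0+4·5 = 20
E: 5·5 = 25 | 4·0+3·3+4·4 = 25
gcd(5,4,3,4) = 1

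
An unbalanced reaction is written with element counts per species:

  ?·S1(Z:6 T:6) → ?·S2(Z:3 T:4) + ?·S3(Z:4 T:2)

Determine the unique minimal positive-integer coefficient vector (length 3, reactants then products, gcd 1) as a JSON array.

Z: 5·6 = 30 | 6·3+3·4 = 30
T: 5·6 = 30 | 6·4+3·2 = 30
gcd(5,6,3) = 1

Coefficients: [5, 6, 3]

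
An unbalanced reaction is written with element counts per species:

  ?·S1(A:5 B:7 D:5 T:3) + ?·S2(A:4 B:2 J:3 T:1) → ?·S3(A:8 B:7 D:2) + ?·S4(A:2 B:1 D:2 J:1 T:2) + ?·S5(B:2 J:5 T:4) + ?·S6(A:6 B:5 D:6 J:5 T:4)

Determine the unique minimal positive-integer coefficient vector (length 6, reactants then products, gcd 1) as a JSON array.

Coefficients: [4, 6, 4, 3, 2, 1]

A: 4·5+6·4 = 44 | 4·8+3·2+2·0+1·6 = 44
B: 4·7+6·2 = 40 | 4·7+3·1+2·2+1·5 = 40
D: 4·5+6·0 = 20 | 4·2+3·2+2·0+1·6 = 20
J: 4·0+6·3 = 18 | 4·0+3·1+2·5+1·5 = 18
T: 4·3+6·1 = 18 | 4·0+3·2+2·4+1·4 = 18
gcd(4,6,4,3,2,1) = 1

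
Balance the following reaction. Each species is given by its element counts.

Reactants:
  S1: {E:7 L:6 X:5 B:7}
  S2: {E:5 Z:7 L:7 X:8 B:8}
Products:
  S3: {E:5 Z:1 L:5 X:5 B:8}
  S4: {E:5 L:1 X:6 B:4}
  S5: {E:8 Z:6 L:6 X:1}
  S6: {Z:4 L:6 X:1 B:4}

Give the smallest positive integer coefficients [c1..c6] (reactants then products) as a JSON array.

E: 4·7+4·5 = 48 | 2·5+6·5+1·8+5·0 = 48
Z: 4·0+4·7 = 28 | 2·1+6·0+1·6+5·4 = 28
L: 4·6+4·7 = 52 | 2·5+6·1+1·6+5·6 = 52
X: 4·5+4·8 = 52 | 2·5+6·6+1·1+5·1 = 52
B: 4·7+4·8 = 60 | 2·8+6·4+1·0+5·4 = 60
gcd(4,4,2,6,1,5) = 1

Coefficients: [4, 4, 2, 6, 1, 5]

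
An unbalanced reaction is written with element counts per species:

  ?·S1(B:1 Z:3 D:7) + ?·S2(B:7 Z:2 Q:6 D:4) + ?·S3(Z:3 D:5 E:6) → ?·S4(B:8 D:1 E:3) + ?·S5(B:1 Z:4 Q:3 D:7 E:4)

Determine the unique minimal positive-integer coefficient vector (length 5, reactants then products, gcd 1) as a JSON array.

B: 1·1+3·7+5·0 = 22 | 2·8+6·1 = 22
Z: 1·3+3·2+5·3 = 24 | 2·0+6·4 = 24
Q: 1·0+3·6+5·0 = 18 | 2·0+6·3 = 18
D: 1·7+3·4+5·5 = 44 | 2·1+6·7 = 44
E: 1·0+3·0+5·6 = 30 | 2·3+6·4 = 30
gcd(1,3,5,2,6) = 1

Coefficients: [1, 3, 5, 2, 6]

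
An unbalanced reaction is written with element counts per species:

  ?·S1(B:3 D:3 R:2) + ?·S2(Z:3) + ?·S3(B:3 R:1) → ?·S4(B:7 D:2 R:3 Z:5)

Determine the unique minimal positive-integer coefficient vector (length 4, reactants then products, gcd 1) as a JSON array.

B: 2·3+5·0+5·3 = 21 | 3·7 = 21
D: 2·3+5·0+5·0 = 6 | 3·2 = 6
R: 2·2+5·0+5·1 = 9 | 3·3 = 9
Z: 2·0+5·3+5·0 = 15 | 3·5 = 15
gcd(2,5,5,3) = 1

Coefficients: [2, 5, 5, 3]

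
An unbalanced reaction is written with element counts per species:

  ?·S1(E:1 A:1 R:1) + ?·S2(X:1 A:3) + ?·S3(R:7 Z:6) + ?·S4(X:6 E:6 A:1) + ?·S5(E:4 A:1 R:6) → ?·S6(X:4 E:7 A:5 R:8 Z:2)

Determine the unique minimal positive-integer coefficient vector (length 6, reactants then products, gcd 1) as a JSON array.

X: 4·0+6·1+2·0+3·6+5·0 = 24 | 6·4 = 24
E: 4·1+6·0+2·0+3·6+5·4 = 42 | 6·7 = 42
A: 4·1+6·3+2·0+3·1+5·1 = 30 | 6·5 = 30
R: 4·1+6·0+2·7+3·0+5·6 = 48 | 6·8 = 48
Z: 4·0+6·0+2·6+3·0+5·0 = 12 | 6·2 = 12
gcd(4,6,2,3,5,6) = 1

Coefficients: [4, 6, 2, 3, 5, 6]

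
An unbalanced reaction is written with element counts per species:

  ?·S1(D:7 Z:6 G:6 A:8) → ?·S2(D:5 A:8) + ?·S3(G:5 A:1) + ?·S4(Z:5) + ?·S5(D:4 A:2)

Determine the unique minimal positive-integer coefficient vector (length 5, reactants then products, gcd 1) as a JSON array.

Coefficients: [5, 3, 6, 6, 5]

D: 5·7 = 35 | 3·5+6·0+6·0+5·4 = 35
Z: 5·6 = 30 | 3·0+6·0+6·5+5·0 = 30
G: 5·6 = 30 | 3·0+6·5+6·0+5·0 = 30
A: 5·8 = 40 | 3·8+6·1+6·0+5·2 = 40
gcd(5,3,6,6,5) = 1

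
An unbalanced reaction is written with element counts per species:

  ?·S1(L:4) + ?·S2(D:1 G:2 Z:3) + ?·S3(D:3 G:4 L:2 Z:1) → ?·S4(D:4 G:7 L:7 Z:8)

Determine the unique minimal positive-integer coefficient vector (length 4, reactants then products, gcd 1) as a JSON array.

D: 3·0+5·1+1·3 = 8 | 2·4 = 8
G: 3·0+5·2+1·4 = 14 | 2·7 = 14
L: 3·4+5·0+1·2 = 14 | 2·7 = 14
Z: 3·0+5·3+1·1 = 16 | 2·8 = 16
gcd(3,5,1,2) = 1

Coefficients: [3, 5, 1, 2]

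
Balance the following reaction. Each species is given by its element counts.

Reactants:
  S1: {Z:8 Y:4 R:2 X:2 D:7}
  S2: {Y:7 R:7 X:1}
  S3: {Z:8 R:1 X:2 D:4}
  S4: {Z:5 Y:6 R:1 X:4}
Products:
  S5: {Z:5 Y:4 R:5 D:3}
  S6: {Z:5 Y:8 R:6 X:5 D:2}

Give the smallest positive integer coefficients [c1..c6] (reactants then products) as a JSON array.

Z: 1·8+6·0+4·8+1·5 = 45 | 5·5+4·5 = 45
Y: 1·4+6·7+4·0+1·6 = 52 | 5·4+4·8 = 52
R: 1·2+6·7+4·1+1·1 = 49 | 5·5+4·6 = 49
X: 1·2+6·1+4·2+1·4 = 20 | 5·0+4·5 = 20
D: 1·7+6·0+4·4+1·0 = 23 | 5·3+4·2 = 23
gcd(1,6,4,1,5,4) = 1

Coefficients: [1, 6, 4, 1, 5, 4]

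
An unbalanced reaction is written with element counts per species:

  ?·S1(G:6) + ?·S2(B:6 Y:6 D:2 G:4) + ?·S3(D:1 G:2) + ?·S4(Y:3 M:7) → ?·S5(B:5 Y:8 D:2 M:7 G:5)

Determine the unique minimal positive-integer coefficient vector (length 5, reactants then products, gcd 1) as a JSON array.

B: 1·0+5·6+2·0+6·0 = 30 | 6·5 = 30
Y: 1·0+5·6+2·0+6·3 = 48 | 6·8 = 48
D: 1·0+5·2+2·1+6·0 = 12 | 6·2 = 12
M: 1·0+5·0+2·0+6·7 = 42 | 6·7 = 42
G: 1·6+5·4+2·2+6·0 = 30 | 6·5 = 30
gcd(1,5,2,6,6) = 1

Coefficients: [1, 5, 2, 6, 6]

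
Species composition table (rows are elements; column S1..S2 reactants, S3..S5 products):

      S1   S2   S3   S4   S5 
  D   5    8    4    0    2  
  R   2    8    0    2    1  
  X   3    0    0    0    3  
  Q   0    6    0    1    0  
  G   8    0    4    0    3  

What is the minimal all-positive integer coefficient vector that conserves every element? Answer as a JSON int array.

D: 4·5+1·8 = 28 | 5·4+6·0+4·2 = 28
R: 4·2+1·8 = 16 | 5·0+6·2+4·1 = 16
X: 4·3+1·0 = 12 | 5·0+6·0+4·3 = 12
Q: 4·0+1·6 = 6 | 5·0+6·1+4·0 = 6
G: 4·8+1·0 = 32 | 5·4+6·0+4·3 = 32
gcd(4,1,5,6,4) = 1

Coefficients: [4, 1, 5, 6, 4]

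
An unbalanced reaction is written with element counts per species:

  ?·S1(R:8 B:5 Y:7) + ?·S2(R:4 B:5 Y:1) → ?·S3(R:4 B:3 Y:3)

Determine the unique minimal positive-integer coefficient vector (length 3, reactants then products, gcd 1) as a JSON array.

Coefficients: [2, 1, 5]

R: 2·8+1·4 = 20 | 5·4 = 20
B: 2·5+1·5 = 15 | 5·3 = 15
Y: 2·7+1·1 = 15 | 5·3 = 15
gcd(2,1,5) = 1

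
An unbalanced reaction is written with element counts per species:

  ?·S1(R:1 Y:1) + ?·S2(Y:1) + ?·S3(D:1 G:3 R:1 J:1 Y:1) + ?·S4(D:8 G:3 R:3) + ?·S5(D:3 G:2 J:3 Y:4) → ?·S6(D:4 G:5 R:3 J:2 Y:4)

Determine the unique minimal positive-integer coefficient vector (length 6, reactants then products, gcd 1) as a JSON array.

Coefficients: [4, 3, 5, 1, 1, 4]

D: 4·0+3·0+5·1+1·8+1·3 = 16 | 4·4 = 16
G: 4·0+3·0+5·3+1·3+1·2 = 20 | 4·5 = 20
R: 4·1+3·0+5·1+1·3+1·0 = 12 | 4·3 = 12
J: 4·0+3·0+5·1+1·0+1·3 = 8 | 4·2 = 8
Y: 4·1+3·1+5·1+1·0+1·4 = 16 | 4·4 = 16
gcd(4,3,5,1,1,4) = 1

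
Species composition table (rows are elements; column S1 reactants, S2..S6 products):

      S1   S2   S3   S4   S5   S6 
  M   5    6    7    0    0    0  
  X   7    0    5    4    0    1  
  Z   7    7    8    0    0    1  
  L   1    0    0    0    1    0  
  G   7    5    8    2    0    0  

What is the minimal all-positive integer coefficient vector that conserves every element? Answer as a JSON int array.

Coefficients: [5, 3, 1, 6, 5, 6]

M: 5·5 = 25 | 3·6+1·7+6·0+5·0+6·0 = 25
X: 5·7 = 35 | 3·0+1·5+6·4+5·0+6·1 = 35
Z: 5·7 = 35 | 3·7+1·8+6·0+5·0+6·1 = 35
L: 5·1 = 5 | 3·0+1·0+6·0+5·1+6·0 = 5
G: 5·7 = 35 | 3·5+1·8+6·2+5·0+6·0 = 35
gcd(5,3,1,6,5,6) = 1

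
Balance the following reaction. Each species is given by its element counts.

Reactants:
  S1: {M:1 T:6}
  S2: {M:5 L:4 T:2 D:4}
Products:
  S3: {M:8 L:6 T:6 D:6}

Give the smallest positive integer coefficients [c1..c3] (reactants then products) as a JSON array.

Coefficients: [1, 3, 2]

M: 1·1+3·5 = 16 | 2·8 = 16
L: 1·0+3·4 = 12 | 2·6 = 12
T: 1·6+3·2 = 12 | 2·6 = 12
D: 1·0+3·4 = 12 | 2·6 = 12
gcd(1,3,2) = 1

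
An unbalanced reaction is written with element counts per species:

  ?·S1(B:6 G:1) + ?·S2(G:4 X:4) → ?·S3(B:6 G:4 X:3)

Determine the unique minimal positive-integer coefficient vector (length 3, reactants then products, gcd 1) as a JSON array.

Coefficients: [4, 3, 4]

B: 4·6+3·0 = 24 | 4·6 = 24
G: 4·1+3·4 = 16 | 4·4 = 16
X: 4·0+3·4 = 12 | 4·3 = 12
gcd(4,3,4) = 1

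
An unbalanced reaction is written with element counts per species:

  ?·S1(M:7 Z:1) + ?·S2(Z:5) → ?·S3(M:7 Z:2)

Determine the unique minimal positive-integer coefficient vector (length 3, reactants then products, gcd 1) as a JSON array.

Coefficients: [5, 1, 5]

M: 5·7+1·0 = 35 | 5·7 = 35
Z: 5·1+1·5 = 10 | 5·2 = 10
gcd(5,1,5) = 1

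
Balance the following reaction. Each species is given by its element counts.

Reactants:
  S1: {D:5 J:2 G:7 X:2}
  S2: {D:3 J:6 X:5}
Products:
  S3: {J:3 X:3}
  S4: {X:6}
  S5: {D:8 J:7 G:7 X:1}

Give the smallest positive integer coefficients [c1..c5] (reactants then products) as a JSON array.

D: 6·5+6·3 = 48 | 2·0+5·0+6·8 = 48
J: 6·2+6·6 = 48 | 2·3+5·0+6·7 = 48
G: 6·7+6·0 = 42 | 2·0+5·0+6·7 = 42
X: 6·2+6·5 = 42 | 2·3+5·6+6·1 = 42
gcd(6,6,2,5,6) = 1

Coefficients: [6, 6, 2, 5, 6]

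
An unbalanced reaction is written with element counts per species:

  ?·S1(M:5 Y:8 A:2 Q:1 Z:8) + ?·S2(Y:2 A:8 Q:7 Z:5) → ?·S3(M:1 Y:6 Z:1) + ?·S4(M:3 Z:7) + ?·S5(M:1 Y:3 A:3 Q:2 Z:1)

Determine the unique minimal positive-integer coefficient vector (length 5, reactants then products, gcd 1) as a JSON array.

M: 5·5+1·0 = 25 | 4·1+5·3+6·1 = 25
Y: 5·8+1·2 = 42 | 4·6+5·0+6·3 = 42
A: 5·2+1·8 = 18 | 4·0+5·0+6·3 = 18
Q: 5·1+1·7 = 12 | 4·0+5·0+6·2 = 12
Z: 5·8+1·5 = 45 | 4·1+5·7+6·1 = 45
gcd(5,1,4,5,6) = 1

Coefficients: [5, 1, 4, 5, 6]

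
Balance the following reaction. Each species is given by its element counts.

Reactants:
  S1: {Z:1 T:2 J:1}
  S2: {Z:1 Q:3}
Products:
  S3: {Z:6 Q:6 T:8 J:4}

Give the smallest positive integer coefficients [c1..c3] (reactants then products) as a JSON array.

Coefficients: [4, 2, 1]

Z: 4·1+2·1 = 6 | 1·6 = 6
Q: 4·0+2·3 = 6 | 1·6 = 6
T: 4·2+2·0 = 8 | 1·8 = 8
J: 4·1+2·0 = 4 | 1·4 = 4
gcd(4,2,1) = 1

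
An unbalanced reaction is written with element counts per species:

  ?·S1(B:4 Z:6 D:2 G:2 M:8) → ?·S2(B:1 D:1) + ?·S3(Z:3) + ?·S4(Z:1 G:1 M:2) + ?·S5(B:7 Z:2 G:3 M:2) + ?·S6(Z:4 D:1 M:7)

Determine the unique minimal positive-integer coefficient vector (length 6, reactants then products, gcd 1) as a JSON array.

B: 5·4 = 20 | 6·1+2·0+4·0+2·7+4·0 = 20
Z: 5·6 = 30 | 6·0+2·3+4·1+2·2+4·4 = 30
D: 5·2 = 10 | 6·1+2·0+4·0+2·0+4·1 = 10
G: 5·2 = 10 | 6·0+2·0+4·1+2·3+4·0 = 10
M: 5·8 = 40 | 6·0+2·0+4·2+2·2+4·7 = 40
gcd(5,6,2,4,2,4) = 1

Coefficients: [5, 6, 2, 4, 2, 4]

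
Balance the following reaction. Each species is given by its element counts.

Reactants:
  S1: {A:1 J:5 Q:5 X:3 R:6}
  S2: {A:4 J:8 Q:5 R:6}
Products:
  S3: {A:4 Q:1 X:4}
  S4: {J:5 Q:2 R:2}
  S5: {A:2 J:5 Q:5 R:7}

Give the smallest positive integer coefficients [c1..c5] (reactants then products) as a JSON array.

Coefficients: [4, 5, 3, 6, 6]

A: 4·1+5·4 = 24 | 3·4+6·0+6·2 = 24
J: 4·5+5·8 = 60 | 3·0+6·5+6·5 = 60
Q: 4·5+5·5 = 45 | 3·1+6·2+6·5 = 45
X: 4·3+5·0 = 12 | 3·4+6·0+6·0 = 12
R: 4·6+5·6 = 54 | 3·0+6·2+6·7 = 54
gcd(4,5,3,6,6) = 1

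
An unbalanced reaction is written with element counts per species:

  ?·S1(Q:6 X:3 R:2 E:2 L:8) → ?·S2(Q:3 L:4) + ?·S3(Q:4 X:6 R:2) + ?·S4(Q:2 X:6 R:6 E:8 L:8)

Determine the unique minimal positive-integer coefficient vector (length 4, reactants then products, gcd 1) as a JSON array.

Coefficients: [4, 6, 1, 1]

Q: 4·6 = 24 | 6·3+1·4+1·2 = 24
X: 4·3 = 12 | 6·0+1·6+1·6 = 12
R: 4·2 = 8 | 6·0+1·2+1·6 = 8
E: 4·2 = 8 | 6·0+1·0+1·8 = 8
L: 4·8 = 32 | 6·4+1·0+1·8 = 32
gcd(4,6,1,1) = 1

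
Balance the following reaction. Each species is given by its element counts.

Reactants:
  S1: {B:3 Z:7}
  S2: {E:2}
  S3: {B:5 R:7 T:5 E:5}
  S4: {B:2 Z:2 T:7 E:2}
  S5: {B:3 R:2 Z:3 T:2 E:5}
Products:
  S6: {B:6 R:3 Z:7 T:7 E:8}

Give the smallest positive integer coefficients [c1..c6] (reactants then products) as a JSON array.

B: 2·3+5·0+1·5+2·2+1·3 = 18 | 3·6 = 18
R: 2·0+5·0+1·7+2·0+1·2 = 9 | 3·3 = 9
Z: 2·7+5·0+1·0+2·2+1·3 = 21 | 3·7 = 21
T: 2·0+5·0+1·5+2·7+1·2 = 21 | 3·7 = 21
E: 2·0+5·2+1·5+2·2+1·5 = 24 | 3·8 = 24
gcd(2,5,1,2,1,3) = 1

Coefficients: [2, 5, 1, 2, 1, 3]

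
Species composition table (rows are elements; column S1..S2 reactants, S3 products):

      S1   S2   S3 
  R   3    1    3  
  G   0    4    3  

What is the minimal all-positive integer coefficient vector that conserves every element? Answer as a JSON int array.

Coefficients: [3, 3, 4]

R: 3·3+3·1 = 12 | 4·3 = 12
G: 3·0+3·4 = 12 | 4·3 = 12
gcd(3,3,4) = 1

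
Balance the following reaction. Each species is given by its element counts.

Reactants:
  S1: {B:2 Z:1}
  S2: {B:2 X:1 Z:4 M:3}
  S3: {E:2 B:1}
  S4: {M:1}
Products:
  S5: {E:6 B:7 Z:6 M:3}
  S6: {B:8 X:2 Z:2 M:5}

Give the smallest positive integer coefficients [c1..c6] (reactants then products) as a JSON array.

E: 6·0+2·0+6·2+5·0 = 12 | 2·6+1·0 = 12
B: 6·2+2·2+6·1+5·0 = 22 | 2·7+1·8 = 22
X: 6·0+2·1+6·0+5·0 = 2 | 2·0+1·2 = 2
Z: 6·1+2·4+6·0+5·0 = 14 | 2·6+1·2 = 14
M: 6·0+2·3+6·0+5·1 = 11 | 2·3+1·5 = 11
gcd(6,2,6,5,2,1) = 1

Coefficients: [6, 2, 6, 5, 2, 1]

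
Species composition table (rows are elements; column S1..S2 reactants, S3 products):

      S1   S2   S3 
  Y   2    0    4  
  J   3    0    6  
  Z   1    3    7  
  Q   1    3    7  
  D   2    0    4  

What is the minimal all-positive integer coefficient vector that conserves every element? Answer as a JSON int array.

Y: 6·2+5·0 = 12 | 3·4 = 12
J: 6·3+5·0 = 18 | 3·6 = 18
Z: 6·1+5·3 = 21 | 3·7 = 21
Q: 6·1+5·3 = 21 | 3·7 = 21
D: 6·2+5·0 = 12 | 3·4 = 12
gcd(6,5,3) = 1

Coefficients: [6, 5, 3]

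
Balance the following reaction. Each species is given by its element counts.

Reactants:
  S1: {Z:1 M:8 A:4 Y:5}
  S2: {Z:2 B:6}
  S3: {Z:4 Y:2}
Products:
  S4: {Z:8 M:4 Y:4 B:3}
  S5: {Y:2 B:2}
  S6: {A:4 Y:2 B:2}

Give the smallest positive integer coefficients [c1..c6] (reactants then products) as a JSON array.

Coefficients: [2, 3, 6, 4, 1, 2]

Z: 2·1+3·2+6·4 = 32 | 4·8+1·0+2·0 = 32
M: 2·8+3·0+6·0 = 16 | 4·4+1·0+2·0 = 16
A: 2·4+3·0+6·0 = 8 | 4·0+1·0+2·4 = 8
Y: 2·5+3·0+6·2 = 22 | 4·4+1·2+2·2 = 22
B: 2·0+3·6+6·0 = 18 | 4·3+1·2+2·2 = 18
gcd(2,3,6,4,1,2) = 1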